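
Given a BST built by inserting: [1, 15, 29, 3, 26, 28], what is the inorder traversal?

Tree insertion order: [1, 15, 29, 3, 26, 28]
Tree (level-order array): [1, None, 15, 3, 29, None, None, 26, None, None, 28]
Inorder traversal: [1, 3, 15, 26, 28, 29]


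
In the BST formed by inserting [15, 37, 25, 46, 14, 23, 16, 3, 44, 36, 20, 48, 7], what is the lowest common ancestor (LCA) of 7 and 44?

Tree insertion order: [15, 37, 25, 46, 14, 23, 16, 3, 44, 36, 20, 48, 7]
Tree (level-order array): [15, 14, 37, 3, None, 25, 46, None, 7, 23, 36, 44, 48, None, None, 16, None, None, None, None, None, None, None, None, 20]
In a BST, the LCA of p=7, q=44 is the first node v on the
root-to-leaf path with p <= v <= q (go left if both < v, right if both > v).
Walk from root:
  at 15: 7 <= 15 <= 44, this is the LCA
LCA = 15


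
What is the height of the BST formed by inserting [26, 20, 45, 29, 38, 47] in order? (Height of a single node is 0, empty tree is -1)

Insertion order: [26, 20, 45, 29, 38, 47]
Tree (level-order array): [26, 20, 45, None, None, 29, 47, None, 38]
Compute height bottom-up (empty subtree = -1):
  height(20) = 1 + max(-1, -1) = 0
  height(38) = 1 + max(-1, -1) = 0
  height(29) = 1 + max(-1, 0) = 1
  height(47) = 1 + max(-1, -1) = 0
  height(45) = 1 + max(1, 0) = 2
  height(26) = 1 + max(0, 2) = 3
Height = 3


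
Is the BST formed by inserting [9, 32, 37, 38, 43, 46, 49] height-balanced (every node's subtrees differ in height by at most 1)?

Tree (level-order array): [9, None, 32, None, 37, None, 38, None, 43, None, 46, None, 49]
Definition: a tree is height-balanced if, at every node, |h(left) - h(right)| <= 1 (empty subtree has height -1).
Bottom-up per-node check:
  node 49: h_left=-1, h_right=-1, diff=0 [OK], height=0
  node 46: h_left=-1, h_right=0, diff=1 [OK], height=1
  node 43: h_left=-1, h_right=1, diff=2 [FAIL (|-1-1|=2 > 1)], height=2
  node 38: h_left=-1, h_right=2, diff=3 [FAIL (|-1-2|=3 > 1)], height=3
  node 37: h_left=-1, h_right=3, diff=4 [FAIL (|-1-3|=4 > 1)], height=4
  node 32: h_left=-1, h_right=4, diff=5 [FAIL (|-1-4|=5 > 1)], height=5
  node 9: h_left=-1, h_right=5, diff=6 [FAIL (|-1-5|=6 > 1)], height=6
Node 43 violates the condition: |-1 - 1| = 2 > 1.
Result: Not balanced


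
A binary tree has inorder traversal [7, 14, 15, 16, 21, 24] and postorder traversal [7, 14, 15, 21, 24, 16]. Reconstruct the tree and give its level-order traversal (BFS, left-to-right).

Inorder:   [7, 14, 15, 16, 21, 24]
Postorder: [7, 14, 15, 21, 24, 16]
Algorithm: postorder visits root last, so walk postorder right-to-left;
each value is the root of the current inorder slice — split it at that
value, recurse on the right subtree first, then the left.
Recursive splits:
  root=16; inorder splits into left=[7, 14, 15], right=[21, 24]
  root=24; inorder splits into left=[21], right=[]
  root=21; inorder splits into left=[], right=[]
  root=15; inorder splits into left=[7, 14], right=[]
  root=14; inorder splits into left=[7], right=[]
  root=7; inorder splits into left=[], right=[]
Reconstructed level-order: [16, 15, 24, 14, 21, 7]


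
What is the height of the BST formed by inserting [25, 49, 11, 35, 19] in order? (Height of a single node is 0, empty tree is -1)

Insertion order: [25, 49, 11, 35, 19]
Tree (level-order array): [25, 11, 49, None, 19, 35]
Compute height bottom-up (empty subtree = -1):
  height(19) = 1 + max(-1, -1) = 0
  height(11) = 1 + max(-1, 0) = 1
  height(35) = 1 + max(-1, -1) = 0
  height(49) = 1 + max(0, -1) = 1
  height(25) = 1 + max(1, 1) = 2
Height = 2


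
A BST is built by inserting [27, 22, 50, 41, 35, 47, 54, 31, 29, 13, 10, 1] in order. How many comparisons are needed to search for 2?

Search path for 2: 27 -> 22 -> 13 -> 10 -> 1
Found: False
Comparisons: 5


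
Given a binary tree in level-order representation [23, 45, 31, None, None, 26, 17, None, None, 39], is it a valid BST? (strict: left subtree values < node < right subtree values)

Level-order array: [23, 45, 31, None, None, 26, 17, None, None, 39]
Validate using subtree bounds (lo, hi): at each node, require lo < value < hi,
then recurse left with hi=value and right with lo=value.
Preorder trace (stopping at first violation):
  at node 23 with bounds (-inf, +inf): OK
  at node 45 with bounds (-inf, 23): VIOLATION
Node 45 violates its bound: not (-inf < 45 < 23).
Result: Not a valid BST


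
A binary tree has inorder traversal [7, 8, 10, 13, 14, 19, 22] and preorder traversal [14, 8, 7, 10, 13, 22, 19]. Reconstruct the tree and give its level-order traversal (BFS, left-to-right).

Inorder:  [7, 8, 10, 13, 14, 19, 22]
Preorder: [14, 8, 7, 10, 13, 22, 19]
Algorithm: preorder visits root first, so consume preorder in order;
for each root, split the current inorder slice at that value into
left-subtree inorder and right-subtree inorder, then recurse.
Recursive splits:
  root=14; inorder splits into left=[7, 8, 10, 13], right=[19, 22]
  root=8; inorder splits into left=[7], right=[10, 13]
  root=7; inorder splits into left=[], right=[]
  root=10; inorder splits into left=[], right=[13]
  root=13; inorder splits into left=[], right=[]
  root=22; inorder splits into left=[19], right=[]
  root=19; inorder splits into left=[], right=[]
Reconstructed level-order: [14, 8, 22, 7, 10, 19, 13]


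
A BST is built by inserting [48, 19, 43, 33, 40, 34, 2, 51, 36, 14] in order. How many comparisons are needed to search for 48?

Search path for 48: 48
Found: True
Comparisons: 1


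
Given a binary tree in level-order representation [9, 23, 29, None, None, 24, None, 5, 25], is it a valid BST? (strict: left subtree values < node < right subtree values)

Level-order array: [9, 23, 29, None, None, 24, None, 5, 25]
Validate using subtree bounds (lo, hi): at each node, require lo < value < hi,
then recurse left with hi=value and right with lo=value.
Preorder trace (stopping at first violation):
  at node 9 with bounds (-inf, +inf): OK
  at node 23 with bounds (-inf, 9): VIOLATION
Node 23 violates its bound: not (-inf < 23 < 9).
Result: Not a valid BST


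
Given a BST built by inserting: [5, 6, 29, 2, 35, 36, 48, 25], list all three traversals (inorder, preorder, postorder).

Tree insertion order: [5, 6, 29, 2, 35, 36, 48, 25]
Tree (level-order array): [5, 2, 6, None, None, None, 29, 25, 35, None, None, None, 36, None, 48]
Inorder (L, root, R): [2, 5, 6, 25, 29, 35, 36, 48]
Preorder (root, L, R): [5, 2, 6, 29, 25, 35, 36, 48]
Postorder (L, R, root): [2, 25, 48, 36, 35, 29, 6, 5]


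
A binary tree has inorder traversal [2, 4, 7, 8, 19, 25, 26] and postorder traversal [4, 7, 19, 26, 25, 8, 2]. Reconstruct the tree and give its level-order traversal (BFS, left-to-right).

Inorder:   [2, 4, 7, 8, 19, 25, 26]
Postorder: [4, 7, 19, 26, 25, 8, 2]
Algorithm: postorder visits root last, so walk postorder right-to-left;
each value is the root of the current inorder slice — split it at that
value, recurse on the right subtree first, then the left.
Recursive splits:
  root=2; inorder splits into left=[], right=[4, 7, 8, 19, 25, 26]
  root=8; inorder splits into left=[4, 7], right=[19, 25, 26]
  root=25; inorder splits into left=[19], right=[26]
  root=26; inorder splits into left=[], right=[]
  root=19; inorder splits into left=[], right=[]
  root=7; inorder splits into left=[4], right=[]
  root=4; inorder splits into left=[], right=[]
Reconstructed level-order: [2, 8, 7, 25, 4, 19, 26]


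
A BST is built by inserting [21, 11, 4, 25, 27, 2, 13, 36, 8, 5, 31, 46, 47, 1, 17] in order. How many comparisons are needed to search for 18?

Search path for 18: 21 -> 11 -> 13 -> 17
Found: False
Comparisons: 4


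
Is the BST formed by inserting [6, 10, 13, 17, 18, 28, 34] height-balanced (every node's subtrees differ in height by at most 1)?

Tree (level-order array): [6, None, 10, None, 13, None, 17, None, 18, None, 28, None, 34]
Definition: a tree is height-balanced if, at every node, |h(left) - h(right)| <= 1 (empty subtree has height -1).
Bottom-up per-node check:
  node 34: h_left=-1, h_right=-1, diff=0 [OK], height=0
  node 28: h_left=-1, h_right=0, diff=1 [OK], height=1
  node 18: h_left=-1, h_right=1, diff=2 [FAIL (|-1-1|=2 > 1)], height=2
  node 17: h_left=-1, h_right=2, diff=3 [FAIL (|-1-2|=3 > 1)], height=3
  node 13: h_left=-1, h_right=3, diff=4 [FAIL (|-1-3|=4 > 1)], height=4
  node 10: h_left=-1, h_right=4, diff=5 [FAIL (|-1-4|=5 > 1)], height=5
  node 6: h_left=-1, h_right=5, diff=6 [FAIL (|-1-5|=6 > 1)], height=6
Node 18 violates the condition: |-1 - 1| = 2 > 1.
Result: Not balanced


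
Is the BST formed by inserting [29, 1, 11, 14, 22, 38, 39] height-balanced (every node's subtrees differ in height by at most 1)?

Tree (level-order array): [29, 1, 38, None, 11, None, 39, None, 14, None, None, None, 22]
Definition: a tree is height-balanced if, at every node, |h(left) - h(right)| <= 1 (empty subtree has height -1).
Bottom-up per-node check:
  node 22: h_left=-1, h_right=-1, diff=0 [OK], height=0
  node 14: h_left=-1, h_right=0, diff=1 [OK], height=1
  node 11: h_left=-1, h_right=1, diff=2 [FAIL (|-1-1|=2 > 1)], height=2
  node 1: h_left=-1, h_right=2, diff=3 [FAIL (|-1-2|=3 > 1)], height=3
  node 39: h_left=-1, h_right=-1, diff=0 [OK], height=0
  node 38: h_left=-1, h_right=0, diff=1 [OK], height=1
  node 29: h_left=3, h_right=1, diff=2 [FAIL (|3-1|=2 > 1)], height=4
Node 11 violates the condition: |-1 - 1| = 2 > 1.
Result: Not balanced


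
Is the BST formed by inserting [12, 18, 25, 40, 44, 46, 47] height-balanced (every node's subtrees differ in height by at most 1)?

Tree (level-order array): [12, None, 18, None, 25, None, 40, None, 44, None, 46, None, 47]
Definition: a tree is height-balanced if, at every node, |h(left) - h(right)| <= 1 (empty subtree has height -1).
Bottom-up per-node check:
  node 47: h_left=-1, h_right=-1, diff=0 [OK], height=0
  node 46: h_left=-1, h_right=0, diff=1 [OK], height=1
  node 44: h_left=-1, h_right=1, diff=2 [FAIL (|-1-1|=2 > 1)], height=2
  node 40: h_left=-1, h_right=2, diff=3 [FAIL (|-1-2|=3 > 1)], height=3
  node 25: h_left=-1, h_right=3, diff=4 [FAIL (|-1-3|=4 > 1)], height=4
  node 18: h_left=-1, h_right=4, diff=5 [FAIL (|-1-4|=5 > 1)], height=5
  node 12: h_left=-1, h_right=5, diff=6 [FAIL (|-1-5|=6 > 1)], height=6
Node 44 violates the condition: |-1 - 1| = 2 > 1.
Result: Not balanced


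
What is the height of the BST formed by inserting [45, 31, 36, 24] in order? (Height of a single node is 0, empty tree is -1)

Insertion order: [45, 31, 36, 24]
Tree (level-order array): [45, 31, None, 24, 36]
Compute height bottom-up (empty subtree = -1):
  height(24) = 1 + max(-1, -1) = 0
  height(36) = 1 + max(-1, -1) = 0
  height(31) = 1 + max(0, 0) = 1
  height(45) = 1 + max(1, -1) = 2
Height = 2


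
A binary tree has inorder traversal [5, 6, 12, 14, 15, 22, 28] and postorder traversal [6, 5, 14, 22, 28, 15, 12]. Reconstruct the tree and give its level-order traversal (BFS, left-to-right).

Inorder:   [5, 6, 12, 14, 15, 22, 28]
Postorder: [6, 5, 14, 22, 28, 15, 12]
Algorithm: postorder visits root last, so walk postorder right-to-left;
each value is the root of the current inorder slice — split it at that
value, recurse on the right subtree first, then the left.
Recursive splits:
  root=12; inorder splits into left=[5, 6], right=[14, 15, 22, 28]
  root=15; inorder splits into left=[14], right=[22, 28]
  root=28; inorder splits into left=[22], right=[]
  root=22; inorder splits into left=[], right=[]
  root=14; inorder splits into left=[], right=[]
  root=5; inorder splits into left=[], right=[6]
  root=6; inorder splits into left=[], right=[]
Reconstructed level-order: [12, 5, 15, 6, 14, 28, 22]


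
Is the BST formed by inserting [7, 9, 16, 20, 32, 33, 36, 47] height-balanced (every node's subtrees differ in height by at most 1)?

Tree (level-order array): [7, None, 9, None, 16, None, 20, None, 32, None, 33, None, 36, None, 47]
Definition: a tree is height-balanced if, at every node, |h(left) - h(right)| <= 1 (empty subtree has height -1).
Bottom-up per-node check:
  node 47: h_left=-1, h_right=-1, diff=0 [OK], height=0
  node 36: h_left=-1, h_right=0, diff=1 [OK], height=1
  node 33: h_left=-1, h_right=1, diff=2 [FAIL (|-1-1|=2 > 1)], height=2
  node 32: h_left=-1, h_right=2, diff=3 [FAIL (|-1-2|=3 > 1)], height=3
  node 20: h_left=-1, h_right=3, diff=4 [FAIL (|-1-3|=4 > 1)], height=4
  node 16: h_left=-1, h_right=4, diff=5 [FAIL (|-1-4|=5 > 1)], height=5
  node 9: h_left=-1, h_right=5, diff=6 [FAIL (|-1-5|=6 > 1)], height=6
  node 7: h_left=-1, h_right=6, diff=7 [FAIL (|-1-6|=7 > 1)], height=7
Node 33 violates the condition: |-1 - 1| = 2 > 1.
Result: Not balanced


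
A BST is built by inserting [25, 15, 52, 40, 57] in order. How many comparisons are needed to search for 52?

Search path for 52: 25 -> 52
Found: True
Comparisons: 2


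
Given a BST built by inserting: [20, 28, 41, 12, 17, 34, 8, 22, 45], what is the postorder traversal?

Tree insertion order: [20, 28, 41, 12, 17, 34, 8, 22, 45]
Tree (level-order array): [20, 12, 28, 8, 17, 22, 41, None, None, None, None, None, None, 34, 45]
Postorder traversal: [8, 17, 12, 22, 34, 45, 41, 28, 20]


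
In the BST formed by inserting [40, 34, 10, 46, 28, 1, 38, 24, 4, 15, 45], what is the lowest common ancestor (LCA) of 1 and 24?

Tree insertion order: [40, 34, 10, 46, 28, 1, 38, 24, 4, 15, 45]
Tree (level-order array): [40, 34, 46, 10, 38, 45, None, 1, 28, None, None, None, None, None, 4, 24, None, None, None, 15]
In a BST, the LCA of p=1, q=24 is the first node v on the
root-to-leaf path with p <= v <= q (go left if both < v, right if both > v).
Walk from root:
  at 40: both 1 and 24 < 40, go left
  at 34: both 1 and 24 < 34, go left
  at 10: 1 <= 10 <= 24, this is the LCA
LCA = 10


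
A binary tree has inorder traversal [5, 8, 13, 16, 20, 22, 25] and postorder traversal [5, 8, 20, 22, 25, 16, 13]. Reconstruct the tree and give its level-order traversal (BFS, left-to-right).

Inorder:   [5, 8, 13, 16, 20, 22, 25]
Postorder: [5, 8, 20, 22, 25, 16, 13]
Algorithm: postorder visits root last, so walk postorder right-to-left;
each value is the root of the current inorder slice — split it at that
value, recurse on the right subtree first, then the left.
Recursive splits:
  root=13; inorder splits into left=[5, 8], right=[16, 20, 22, 25]
  root=16; inorder splits into left=[], right=[20, 22, 25]
  root=25; inorder splits into left=[20, 22], right=[]
  root=22; inorder splits into left=[20], right=[]
  root=20; inorder splits into left=[], right=[]
  root=8; inorder splits into left=[5], right=[]
  root=5; inorder splits into left=[], right=[]
Reconstructed level-order: [13, 8, 16, 5, 25, 22, 20]


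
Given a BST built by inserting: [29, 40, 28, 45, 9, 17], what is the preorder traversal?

Tree insertion order: [29, 40, 28, 45, 9, 17]
Tree (level-order array): [29, 28, 40, 9, None, None, 45, None, 17]
Preorder traversal: [29, 28, 9, 17, 40, 45]


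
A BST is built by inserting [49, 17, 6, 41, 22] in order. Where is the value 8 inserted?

Starting tree (level order): [49, 17, None, 6, 41, None, None, 22]
Insertion path: 49 -> 17 -> 6
Result: insert 8 as right child of 6
Final tree (level order): [49, 17, None, 6, 41, None, 8, 22]


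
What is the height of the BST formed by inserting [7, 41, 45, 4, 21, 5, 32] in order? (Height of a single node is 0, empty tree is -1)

Insertion order: [7, 41, 45, 4, 21, 5, 32]
Tree (level-order array): [7, 4, 41, None, 5, 21, 45, None, None, None, 32]
Compute height bottom-up (empty subtree = -1):
  height(5) = 1 + max(-1, -1) = 0
  height(4) = 1 + max(-1, 0) = 1
  height(32) = 1 + max(-1, -1) = 0
  height(21) = 1 + max(-1, 0) = 1
  height(45) = 1 + max(-1, -1) = 0
  height(41) = 1 + max(1, 0) = 2
  height(7) = 1 + max(1, 2) = 3
Height = 3


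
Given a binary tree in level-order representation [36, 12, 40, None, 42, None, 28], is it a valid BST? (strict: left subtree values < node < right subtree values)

Level-order array: [36, 12, 40, None, 42, None, 28]
Validate using subtree bounds (lo, hi): at each node, require lo < value < hi,
then recurse left with hi=value and right with lo=value.
Preorder trace (stopping at first violation):
  at node 36 with bounds (-inf, +inf): OK
  at node 12 with bounds (-inf, 36): OK
  at node 42 with bounds (12, 36): VIOLATION
Node 42 violates its bound: not (12 < 42 < 36).
Result: Not a valid BST


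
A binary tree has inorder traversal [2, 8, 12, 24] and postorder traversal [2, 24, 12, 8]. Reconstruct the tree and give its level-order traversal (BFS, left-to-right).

Inorder:   [2, 8, 12, 24]
Postorder: [2, 24, 12, 8]
Algorithm: postorder visits root last, so walk postorder right-to-left;
each value is the root of the current inorder slice — split it at that
value, recurse on the right subtree first, then the left.
Recursive splits:
  root=8; inorder splits into left=[2], right=[12, 24]
  root=12; inorder splits into left=[], right=[24]
  root=24; inorder splits into left=[], right=[]
  root=2; inorder splits into left=[], right=[]
Reconstructed level-order: [8, 2, 12, 24]


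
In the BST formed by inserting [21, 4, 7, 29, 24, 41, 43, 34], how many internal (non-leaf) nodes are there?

Tree built from: [21, 4, 7, 29, 24, 41, 43, 34]
Tree (level-order array): [21, 4, 29, None, 7, 24, 41, None, None, None, None, 34, 43]
Rule: An internal node has at least one child.
Per-node child counts:
  node 21: 2 child(ren)
  node 4: 1 child(ren)
  node 7: 0 child(ren)
  node 29: 2 child(ren)
  node 24: 0 child(ren)
  node 41: 2 child(ren)
  node 34: 0 child(ren)
  node 43: 0 child(ren)
Matching nodes: [21, 4, 29, 41]
Count of internal (non-leaf) nodes: 4


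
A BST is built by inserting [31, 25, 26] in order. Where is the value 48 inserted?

Starting tree (level order): [31, 25, None, None, 26]
Insertion path: 31
Result: insert 48 as right child of 31
Final tree (level order): [31, 25, 48, None, 26]


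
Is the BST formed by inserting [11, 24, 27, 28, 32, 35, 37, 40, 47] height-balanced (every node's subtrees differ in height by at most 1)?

Tree (level-order array): [11, None, 24, None, 27, None, 28, None, 32, None, 35, None, 37, None, 40, None, 47]
Definition: a tree is height-balanced if, at every node, |h(left) - h(right)| <= 1 (empty subtree has height -1).
Bottom-up per-node check:
  node 47: h_left=-1, h_right=-1, diff=0 [OK], height=0
  node 40: h_left=-1, h_right=0, diff=1 [OK], height=1
  node 37: h_left=-1, h_right=1, diff=2 [FAIL (|-1-1|=2 > 1)], height=2
  node 35: h_left=-1, h_right=2, diff=3 [FAIL (|-1-2|=3 > 1)], height=3
  node 32: h_left=-1, h_right=3, diff=4 [FAIL (|-1-3|=4 > 1)], height=4
  node 28: h_left=-1, h_right=4, diff=5 [FAIL (|-1-4|=5 > 1)], height=5
  node 27: h_left=-1, h_right=5, diff=6 [FAIL (|-1-5|=6 > 1)], height=6
  node 24: h_left=-1, h_right=6, diff=7 [FAIL (|-1-6|=7 > 1)], height=7
  node 11: h_left=-1, h_right=7, diff=8 [FAIL (|-1-7|=8 > 1)], height=8
Node 37 violates the condition: |-1 - 1| = 2 > 1.
Result: Not balanced


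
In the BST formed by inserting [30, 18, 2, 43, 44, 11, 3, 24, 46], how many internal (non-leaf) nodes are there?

Tree built from: [30, 18, 2, 43, 44, 11, 3, 24, 46]
Tree (level-order array): [30, 18, 43, 2, 24, None, 44, None, 11, None, None, None, 46, 3]
Rule: An internal node has at least one child.
Per-node child counts:
  node 30: 2 child(ren)
  node 18: 2 child(ren)
  node 2: 1 child(ren)
  node 11: 1 child(ren)
  node 3: 0 child(ren)
  node 24: 0 child(ren)
  node 43: 1 child(ren)
  node 44: 1 child(ren)
  node 46: 0 child(ren)
Matching nodes: [30, 18, 2, 11, 43, 44]
Count of internal (non-leaf) nodes: 6


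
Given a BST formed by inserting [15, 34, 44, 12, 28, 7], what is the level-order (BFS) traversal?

Tree insertion order: [15, 34, 44, 12, 28, 7]
Tree (level-order array): [15, 12, 34, 7, None, 28, 44]
BFS from the root, enqueuing left then right child of each popped node:
  queue [15] -> pop 15, enqueue [12, 34], visited so far: [15]
  queue [12, 34] -> pop 12, enqueue [7], visited so far: [15, 12]
  queue [34, 7] -> pop 34, enqueue [28, 44], visited so far: [15, 12, 34]
  queue [7, 28, 44] -> pop 7, enqueue [none], visited so far: [15, 12, 34, 7]
  queue [28, 44] -> pop 28, enqueue [none], visited so far: [15, 12, 34, 7, 28]
  queue [44] -> pop 44, enqueue [none], visited so far: [15, 12, 34, 7, 28, 44]
Result: [15, 12, 34, 7, 28, 44]


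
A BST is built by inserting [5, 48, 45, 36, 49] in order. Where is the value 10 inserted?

Starting tree (level order): [5, None, 48, 45, 49, 36]
Insertion path: 5 -> 48 -> 45 -> 36
Result: insert 10 as left child of 36
Final tree (level order): [5, None, 48, 45, 49, 36, None, None, None, 10]


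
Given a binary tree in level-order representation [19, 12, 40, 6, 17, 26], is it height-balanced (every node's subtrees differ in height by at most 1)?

Tree (level-order array): [19, 12, 40, 6, 17, 26]
Definition: a tree is height-balanced if, at every node, |h(left) - h(right)| <= 1 (empty subtree has height -1).
Bottom-up per-node check:
  node 6: h_left=-1, h_right=-1, diff=0 [OK], height=0
  node 17: h_left=-1, h_right=-1, diff=0 [OK], height=0
  node 12: h_left=0, h_right=0, diff=0 [OK], height=1
  node 26: h_left=-1, h_right=-1, diff=0 [OK], height=0
  node 40: h_left=0, h_right=-1, diff=1 [OK], height=1
  node 19: h_left=1, h_right=1, diff=0 [OK], height=2
All nodes satisfy the balance condition.
Result: Balanced


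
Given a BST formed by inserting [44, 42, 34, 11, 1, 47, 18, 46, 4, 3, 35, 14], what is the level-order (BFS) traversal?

Tree insertion order: [44, 42, 34, 11, 1, 47, 18, 46, 4, 3, 35, 14]
Tree (level-order array): [44, 42, 47, 34, None, 46, None, 11, 35, None, None, 1, 18, None, None, None, 4, 14, None, 3]
BFS from the root, enqueuing left then right child of each popped node:
  queue [44] -> pop 44, enqueue [42, 47], visited so far: [44]
  queue [42, 47] -> pop 42, enqueue [34], visited so far: [44, 42]
  queue [47, 34] -> pop 47, enqueue [46], visited so far: [44, 42, 47]
  queue [34, 46] -> pop 34, enqueue [11, 35], visited so far: [44, 42, 47, 34]
  queue [46, 11, 35] -> pop 46, enqueue [none], visited so far: [44, 42, 47, 34, 46]
  queue [11, 35] -> pop 11, enqueue [1, 18], visited so far: [44, 42, 47, 34, 46, 11]
  queue [35, 1, 18] -> pop 35, enqueue [none], visited so far: [44, 42, 47, 34, 46, 11, 35]
  queue [1, 18] -> pop 1, enqueue [4], visited so far: [44, 42, 47, 34, 46, 11, 35, 1]
  queue [18, 4] -> pop 18, enqueue [14], visited so far: [44, 42, 47, 34, 46, 11, 35, 1, 18]
  queue [4, 14] -> pop 4, enqueue [3], visited so far: [44, 42, 47, 34, 46, 11, 35, 1, 18, 4]
  queue [14, 3] -> pop 14, enqueue [none], visited so far: [44, 42, 47, 34, 46, 11, 35, 1, 18, 4, 14]
  queue [3] -> pop 3, enqueue [none], visited so far: [44, 42, 47, 34, 46, 11, 35, 1, 18, 4, 14, 3]
Result: [44, 42, 47, 34, 46, 11, 35, 1, 18, 4, 14, 3]


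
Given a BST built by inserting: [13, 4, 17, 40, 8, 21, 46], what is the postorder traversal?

Tree insertion order: [13, 4, 17, 40, 8, 21, 46]
Tree (level-order array): [13, 4, 17, None, 8, None, 40, None, None, 21, 46]
Postorder traversal: [8, 4, 21, 46, 40, 17, 13]


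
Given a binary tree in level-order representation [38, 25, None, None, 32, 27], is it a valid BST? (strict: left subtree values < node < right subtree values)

Level-order array: [38, 25, None, None, 32, 27]
Validate using subtree bounds (lo, hi): at each node, require lo < value < hi,
then recurse left with hi=value and right with lo=value.
Preorder trace (stopping at first violation):
  at node 38 with bounds (-inf, +inf): OK
  at node 25 with bounds (-inf, 38): OK
  at node 32 with bounds (25, 38): OK
  at node 27 with bounds (25, 32): OK
No violation found at any node.
Result: Valid BST


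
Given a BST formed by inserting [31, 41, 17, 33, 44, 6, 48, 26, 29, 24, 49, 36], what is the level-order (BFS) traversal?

Tree insertion order: [31, 41, 17, 33, 44, 6, 48, 26, 29, 24, 49, 36]
Tree (level-order array): [31, 17, 41, 6, 26, 33, 44, None, None, 24, 29, None, 36, None, 48, None, None, None, None, None, None, None, 49]
BFS from the root, enqueuing left then right child of each popped node:
  queue [31] -> pop 31, enqueue [17, 41], visited so far: [31]
  queue [17, 41] -> pop 17, enqueue [6, 26], visited so far: [31, 17]
  queue [41, 6, 26] -> pop 41, enqueue [33, 44], visited so far: [31, 17, 41]
  queue [6, 26, 33, 44] -> pop 6, enqueue [none], visited so far: [31, 17, 41, 6]
  queue [26, 33, 44] -> pop 26, enqueue [24, 29], visited so far: [31, 17, 41, 6, 26]
  queue [33, 44, 24, 29] -> pop 33, enqueue [36], visited so far: [31, 17, 41, 6, 26, 33]
  queue [44, 24, 29, 36] -> pop 44, enqueue [48], visited so far: [31, 17, 41, 6, 26, 33, 44]
  queue [24, 29, 36, 48] -> pop 24, enqueue [none], visited so far: [31, 17, 41, 6, 26, 33, 44, 24]
  queue [29, 36, 48] -> pop 29, enqueue [none], visited so far: [31, 17, 41, 6, 26, 33, 44, 24, 29]
  queue [36, 48] -> pop 36, enqueue [none], visited so far: [31, 17, 41, 6, 26, 33, 44, 24, 29, 36]
  queue [48] -> pop 48, enqueue [49], visited so far: [31, 17, 41, 6, 26, 33, 44, 24, 29, 36, 48]
  queue [49] -> pop 49, enqueue [none], visited so far: [31, 17, 41, 6, 26, 33, 44, 24, 29, 36, 48, 49]
Result: [31, 17, 41, 6, 26, 33, 44, 24, 29, 36, 48, 49]


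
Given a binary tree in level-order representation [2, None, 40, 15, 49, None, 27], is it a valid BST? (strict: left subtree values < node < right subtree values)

Level-order array: [2, None, 40, 15, 49, None, 27]
Validate using subtree bounds (lo, hi): at each node, require lo < value < hi,
then recurse left with hi=value and right with lo=value.
Preorder trace (stopping at first violation):
  at node 2 with bounds (-inf, +inf): OK
  at node 40 with bounds (2, +inf): OK
  at node 15 with bounds (2, 40): OK
  at node 27 with bounds (15, 40): OK
  at node 49 with bounds (40, +inf): OK
No violation found at any node.
Result: Valid BST


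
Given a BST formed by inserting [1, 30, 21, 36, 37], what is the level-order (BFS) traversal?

Tree insertion order: [1, 30, 21, 36, 37]
Tree (level-order array): [1, None, 30, 21, 36, None, None, None, 37]
BFS from the root, enqueuing left then right child of each popped node:
  queue [1] -> pop 1, enqueue [30], visited so far: [1]
  queue [30] -> pop 30, enqueue [21, 36], visited so far: [1, 30]
  queue [21, 36] -> pop 21, enqueue [none], visited so far: [1, 30, 21]
  queue [36] -> pop 36, enqueue [37], visited so far: [1, 30, 21, 36]
  queue [37] -> pop 37, enqueue [none], visited so far: [1, 30, 21, 36, 37]
Result: [1, 30, 21, 36, 37]


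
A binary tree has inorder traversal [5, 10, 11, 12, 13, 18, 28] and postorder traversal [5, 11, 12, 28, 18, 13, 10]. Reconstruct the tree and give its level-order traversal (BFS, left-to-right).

Inorder:   [5, 10, 11, 12, 13, 18, 28]
Postorder: [5, 11, 12, 28, 18, 13, 10]
Algorithm: postorder visits root last, so walk postorder right-to-left;
each value is the root of the current inorder slice — split it at that
value, recurse on the right subtree first, then the left.
Recursive splits:
  root=10; inorder splits into left=[5], right=[11, 12, 13, 18, 28]
  root=13; inorder splits into left=[11, 12], right=[18, 28]
  root=18; inorder splits into left=[], right=[28]
  root=28; inorder splits into left=[], right=[]
  root=12; inorder splits into left=[11], right=[]
  root=11; inorder splits into left=[], right=[]
  root=5; inorder splits into left=[], right=[]
Reconstructed level-order: [10, 5, 13, 12, 18, 11, 28]


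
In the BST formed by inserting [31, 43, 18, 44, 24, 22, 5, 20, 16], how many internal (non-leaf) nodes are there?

Tree built from: [31, 43, 18, 44, 24, 22, 5, 20, 16]
Tree (level-order array): [31, 18, 43, 5, 24, None, 44, None, 16, 22, None, None, None, None, None, 20]
Rule: An internal node has at least one child.
Per-node child counts:
  node 31: 2 child(ren)
  node 18: 2 child(ren)
  node 5: 1 child(ren)
  node 16: 0 child(ren)
  node 24: 1 child(ren)
  node 22: 1 child(ren)
  node 20: 0 child(ren)
  node 43: 1 child(ren)
  node 44: 0 child(ren)
Matching nodes: [31, 18, 5, 24, 22, 43]
Count of internal (non-leaf) nodes: 6


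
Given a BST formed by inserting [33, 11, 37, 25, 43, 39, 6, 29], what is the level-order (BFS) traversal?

Tree insertion order: [33, 11, 37, 25, 43, 39, 6, 29]
Tree (level-order array): [33, 11, 37, 6, 25, None, 43, None, None, None, 29, 39]
BFS from the root, enqueuing left then right child of each popped node:
  queue [33] -> pop 33, enqueue [11, 37], visited so far: [33]
  queue [11, 37] -> pop 11, enqueue [6, 25], visited so far: [33, 11]
  queue [37, 6, 25] -> pop 37, enqueue [43], visited so far: [33, 11, 37]
  queue [6, 25, 43] -> pop 6, enqueue [none], visited so far: [33, 11, 37, 6]
  queue [25, 43] -> pop 25, enqueue [29], visited so far: [33, 11, 37, 6, 25]
  queue [43, 29] -> pop 43, enqueue [39], visited so far: [33, 11, 37, 6, 25, 43]
  queue [29, 39] -> pop 29, enqueue [none], visited so far: [33, 11, 37, 6, 25, 43, 29]
  queue [39] -> pop 39, enqueue [none], visited so far: [33, 11, 37, 6, 25, 43, 29, 39]
Result: [33, 11, 37, 6, 25, 43, 29, 39]


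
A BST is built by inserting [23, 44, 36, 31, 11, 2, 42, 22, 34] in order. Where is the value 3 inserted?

Starting tree (level order): [23, 11, 44, 2, 22, 36, None, None, None, None, None, 31, 42, None, 34]
Insertion path: 23 -> 11 -> 2
Result: insert 3 as right child of 2
Final tree (level order): [23, 11, 44, 2, 22, 36, None, None, 3, None, None, 31, 42, None, None, None, 34]


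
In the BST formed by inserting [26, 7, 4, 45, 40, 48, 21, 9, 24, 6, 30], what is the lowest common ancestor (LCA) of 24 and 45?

Tree insertion order: [26, 7, 4, 45, 40, 48, 21, 9, 24, 6, 30]
Tree (level-order array): [26, 7, 45, 4, 21, 40, 48, None, 6, 9, 24, 30]
In a BST, the LCA of p=24, q=45 is the first node v on the
root-to-leaf path with p <= v <= q (go left if both < v, right if both > v).
Walk from root:
  at 26: 24 <= 26 <= 45, this is the LCA
LCA = 26


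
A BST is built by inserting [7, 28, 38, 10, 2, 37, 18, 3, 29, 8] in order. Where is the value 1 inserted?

Starting tree (level order): [7, 2, 28, None, 3, 10, 38, None, None, 8, 18, 37, None, None, None, None, None, 29]
Insertion path: 7 -> 2
Result: insert 1 as left child of 2
Final tree (level order): [7, 2, 28, 1, 3, 10, 38, None, None, None, None, 8, 18, 37, None, None, None, None, None, 29]


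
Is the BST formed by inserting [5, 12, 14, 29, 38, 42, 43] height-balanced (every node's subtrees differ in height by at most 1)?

Tree (level-order array): [5, None, 12, None, 14, None, 29, None, 38, None, 42, None, 43]
Definition: a tree is height-balanced if, at every node, |h(left) - h(right)| <= 1 (empty subtree has height -1).
Bottom-up per-node check:
  node 43: h_left=-1, h_right=-1, diff=0 [OK], height=0
  node 42: h_left=-1, h_right=0, diff=1 [OK], height=1
  node 38: h_left=-1, h_right=1, diff=2 [FAIL (|-1-1|=2 > 1)], height=2
  node 29: h_left=-1, h_right=2, diff=3 [FAIL (|-1-2|=3 > 1)], height=3
  node 14: h_left=-1, h_right=3, diff=4 [FAIL (|-1-3|=4 > 1)], height=4
  node 12: h_left=-1, h_right=4, diff=5 [FAIL (|-1-4|=5 > 1)], height=5
  node 5: h_left=-1, h_right=5, diff=6 [FAIL (|-1-5|=6 > 1)], height=6
Node 38 violates the condition: |-1 - 1| = 2 > 1.
Result: Not balanced


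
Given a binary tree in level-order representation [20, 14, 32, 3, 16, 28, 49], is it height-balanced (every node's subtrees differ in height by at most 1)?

Tree (level-order array): [20, 14, 32, 3, 16, 28, 49]
Definition: a tree is height-balanced if, at every node, |h(left) - h(right)| <= 1 (empty subtree has height -1).
Bottom-up per-node check:
  node 3: h_left=-1, h_right=-1, diff=0 [OK], height=0
  node 16: h_left=-1, h_right=-1, diff=0 [OK], height=0
  node 14: h_left=0, h_right=0, diff=0 [OK], height=1
  node 28: h_left=-1, h_right=-1, diff=0 [OK], height=0
  node 49: h_left=-1, h_right=-1, diff=0 [OK], height=0
  node 32: h_left=0, h_right=0, diff=0 [OK], height=1
  node 20: h_left=1, h_right=1, diff=0 [OK], height=2
All nodes satisfy the balance condition.
Result: Balanced


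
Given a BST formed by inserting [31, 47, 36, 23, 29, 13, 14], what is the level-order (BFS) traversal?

Tree insertion order: [31, 47, 36, 23, 29, 13, 14]
Tree (level-order array): [31, 23, 47, 13, 29, 36, None, None, 14]
BFS from the root, enqueuing left then right child of each popped node:
  queue [31] -> pop 31, enqueue [23, 47], visited so far: [31]
  queue [23, 47] -> pop 23, enqueue [13, 29], visited so far: [31, 23]
  queue [47, 13, 29] -> pop 47, enqueue [36], visited so far: [31, 23, 47]
  queue [13, 29, 36] -> pop 13, enqueue [14], visited so far: [31, 23, 47, 13]
  queue [29, 36, 14] -> pop 29, enqueue [none], visited so far: [31, 23, 47, 13, 29]
  queue [36, 14] -> pop 36, enqueue [none], visited so far: [31, 23, 47, 13, 29, 36]
  queue [14] -> pop 14, enqueue [none], visited so far: [31, 23, 47, 13, 29, 36, 14]
Result: [31, 23, 47, 13, 29, 36, 14]


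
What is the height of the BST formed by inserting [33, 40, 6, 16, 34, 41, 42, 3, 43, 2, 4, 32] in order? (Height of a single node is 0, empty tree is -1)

Insertion order: [33, 40, 6, 16, 34, 41, 42, 3, 43, 2, 4, 32]
Tree (level-order array): [33, 6, 40, 3, 16, 34, 41, 2, 4, None, 32, None, None, None, 42, None, None, None, None, None, None, None, 43]
Compute height bottom-up (empty subtree = -1):
  height(2) = 1 + max(-1, -1) = 0
  height(4) = 1 + max(-1, -1) = 0
  height(3) = 1 + max(0, 0) = 1
  height(32) = 1 + max(-1, -1) = 0
  height(16) = 1 + max(-1, 0) = 1
  height(6) = 1 + max(1, 1) = 2
  height(34) = 1 + max(-1, -1) = 0
  height(43) = 1 + max(-1, -1) = 0
  height(42) = 1 + max(-1, 0) = 1
  height(41) = 1 + max(-1, 1) = 2
  height(40) = 1 + max(0, 2) = 3
  height(33) = 1 + max(2, 3) = 4
Height = 4


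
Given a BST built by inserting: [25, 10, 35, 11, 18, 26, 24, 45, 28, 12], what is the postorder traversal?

Tree insertion order: [25, 10, 35, 11, 18, 26, 24, 45, 28, 12]
Tree (level-order array): [25, 10, 35, None, 11, 26, 45, None, 18, None, 28, None, None, 12, 24]
Postorder traversal: [12, 24, 18, 11, 10, 28, 26, 45, 35, 25]


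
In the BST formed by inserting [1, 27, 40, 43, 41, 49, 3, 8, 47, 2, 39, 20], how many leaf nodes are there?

Tree built from: [1, 27, 40, 43, 41, 49, 3, 8, 47, 2, 39, 20]
Tree (level-order array): [1, None, 27, 3, 40, 2, 8, 39, 43, None, None, None, 20, None, None, 41, 49, None, None, None, None, 47]
Rule: A leaf has 0 children.
Per-node child counts:
  node 1: 1 child(ren)
  node 27: 2 child(ren)
  node 3: 2 child(ren)
  node 2: 0 child(ren)
  node 8: 1 child(ren)
  node 20: 0 child(ren)
  node 40: 2 child(ren)
  node 39: 0 child(ren)
  node 43: 2 child(ren)
  node 41: 0 child(ren)
  node 49: 1 child(ren)
  node 47: 0 child(ren)
Matching nodes: [2, 20, 39, 41, 47]
Count of leaf nodes: 5


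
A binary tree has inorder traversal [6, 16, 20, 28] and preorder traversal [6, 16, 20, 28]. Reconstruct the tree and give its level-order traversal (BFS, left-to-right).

Inorder:  [6, 16, 20, 28]
Preorder: [6, 16, 20, 28]
Algorithm: preorder visits root first, so consume preorder in order;
for each root, split the current inorder slice at that value into
left-subtree inorder and right-subtree inorder, then recurse.
Recursive splits:
  root=6; inorder splits into left=[], right=[16, 20, 28]
  root=16; inorder splits into left=[], right=[20, 28]
  root=20; inorder splits into left=[], right=[28]
  root=28; inorder splits into left=[], right=[]
Reconstructed level-order: [6, 16, 20, 28]


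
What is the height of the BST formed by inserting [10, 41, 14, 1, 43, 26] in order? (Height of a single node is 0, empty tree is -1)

Insertion order: [10, 41, 14, 1, 43, 26]
Tree (level-order array): [10, 1, 41, None, None, 14, 43, None, 26]
Compute height bottom-up (empty subtree = -1):
  height(1) = 1 + max(-1, -1) = 0
  height(26) = 1 + max(-1, -1) = 0
  height(14) = 1 + max(-1, 0) = 1
  height(43) = 1 + max(-1, -1) = 0
  height(41) = 1 + max(1, 0) = 2
  height(10) = 1 + max(0, 2) = 3
Height = 3


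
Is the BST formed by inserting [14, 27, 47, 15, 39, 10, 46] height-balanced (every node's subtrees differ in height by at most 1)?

Tree (level-order array): [14, 10, 27, None, None, 15, 47, None, None, 39, None, None, 46]
Definition: a tree is height-balanced if, at every node, |h(left) - h(right)| <= 1 (empty subtree has height -1).
Bottom-up per-node check:
  node 10: h_left=-1, h_right=-1, diff=0 [OK], height=0
  node 15: h_left=-1, h_right=-1, diff=0 [OK], height=0
  node 46: h_left=-1, h_right=-1, diff=0 [OK], height=0
  node 39: h_left=-1, h_right=0, diff=1 [OK], height=1
  node 47: h_left=1, h_right=-1, diff=2 [FAIL (|1--1|=2 > 1)], height=2
  node 27: h_left=0, h_right=2, diff=2 [FAIL (|0-2|=2 > 1)], height=3
  node 14: h_left=0, h_right=3, diff=3 [FAIL (|0-3|=3 > 1)], height=4
Node 47 violates the condition: |1 - -1| = 2 > 1.
Result: Not balanced


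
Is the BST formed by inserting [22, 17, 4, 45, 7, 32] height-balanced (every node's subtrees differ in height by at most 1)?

Tree (level-order array): [22, 17, 45, 4, None, 32, None, None, 7]
Definition: a tree is height-balanced if, at every node, |h(left) - h(right)| <= 1 (empty subtree has height -1).
Bottom-up per-node check:
  node 7: h_left=-1, h_right=-1, diff=0 [OK], height=0
  node 4: h_left=-1, h_right=0, diff=1 [OK], height=1
  node 17: h_left=1, h_right=-1, diff=2 [FAIL (|1--1|=2 > 1)], height=2
  node 32: h_left=-1, h_right=-1, diff=0 [OK], height=0
  node 45: h_left=0, h_right=-1, diff=1 [OK], height=1
  node 22: h_left=2, h_right=1, diff=1 [OK], height=3
Node 17 violates the condition: |1 - -1| = 2 > 1.
Result: Not balanced


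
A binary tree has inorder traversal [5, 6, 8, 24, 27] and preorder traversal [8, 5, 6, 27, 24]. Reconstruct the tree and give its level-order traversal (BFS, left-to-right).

Inorder:  [5, 6, 8, 24, 27]
Preorder: [8, 5, 6, 27, 24]
Algorithm: preorder visits root first, so consume preorder in order;
for each root, split the current inorder slice at that value into
left-subtree inorder and right-subtree inorder, then recurse.
Recursive splits:
  root=8; inorder splits into left=[5, 6], right=[24, 27]
  root=5; inorder splits into left=[], right=[6]
  root=6; inorder splits into left=[], right=[]
  root=27; inorder splits into left=[24], right=[]
  root=24; inorder splits into left=[], right=[]
Reconstructed level-order: [8, 5, 27, 6, 24]


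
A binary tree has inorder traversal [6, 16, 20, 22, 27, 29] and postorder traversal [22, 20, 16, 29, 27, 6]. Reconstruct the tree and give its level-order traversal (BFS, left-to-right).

Inorder:   [6, 16, 20, 22, 27, 29]
Postorder: [22, 20, 16, 29, 27, 6]
Algorithm: postorder visits root last, so walk postorder right-to-left;
each value is the root of the current inorder slice — split it at that
value, recurse on the right subtree first, then the left.
Recursive splits:
  root=6; inorder splits into left=[], right=[16, 20, 22, 27, 29]
  root=27; inorder splits into left=[16, 20, 22], right=[29]
  root=29; inorder splits into left=[], right=[]
  root=16; inorder splits into left=[], right=[20, 22]
  root=20; inorder splits into left=[], right=[22]
  root=22; inorder splits into left=[], right=[]
Reconstructed level-order: [6, 27, 16, 29, 20, 22]


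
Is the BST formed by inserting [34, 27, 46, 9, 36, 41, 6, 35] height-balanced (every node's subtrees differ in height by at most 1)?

Tree (level-order array): [34, 27, 46, 9, None, 36, None, 6, None, 35, 41]
Definition: a tree is height-balanced if, at every node, |h(left) - h(right)| <= 1 (empty subtree has height -1).
Bottom-up per-node check:
  node 6: h_left=-1, h_right=-1, diff=0 [OK], height=0
  node 9: h_left=0, h_right=-1, diff=1 [OK], height=1
  node 27: h_left=1, h_right=-1, diff=2 [FAIL (|1--1|=2 > 1)], height=2
  node 35: h_left=-1, h_right=-1, diff=0 [OK], height=0
  node 41: h_left=-1, h_right=-1, diff=0 [OK], height=0
  node 36: h_left=0, h_right=0, diff=0 [OK], height=1
  node 46: h_left=1, h_right=-1, diff=2 [FAIL (|1--1|=2 > 1)], height=2
  node 34: h_left=2, h_right=2, diff=0 [OK], height=3
Node 27 violates the condition: |1 - -1| = 2 > 1.
Result: Not balanced


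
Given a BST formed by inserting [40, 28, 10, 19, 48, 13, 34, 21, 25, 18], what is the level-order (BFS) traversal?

Tree insertion order: [40, 28, 10, 19, 48, 13, 34, 21, 25, 18]
Tree (level-order array): [40, 28, 48, 10, 34, None, None, None, 19, None, None, 13, 21, None, 18, None, 25]
BFS from the root, enqueuing left then right child of each popped node:
  queue [40] -> pop 40, enqueue [28, 48], visited so far: [40]
  queue [28, 48] -> pop 28, enqueue [10, 34], visited so far: [40, 28]
  queue [48, 10, 34] -> pop 48, enqueue [none], visited so far: [40, 28, 48]
  queue [10, 34] -> pop 10, enqueue [19], visited so far: [40, 28, 48, 10]
  queue [34, 19] -> pop 34, enqueue [none], visited so far: [40, 28, 48, 10, 34]
  queue [19] -> pop 19, enqueue [13, 21], visited so far: [40, 28, 48, 10, 34, 19]
  queue [13, 21] -> pop 13, enqueue [18], visited so far: [40, 28, 48, 10, 34, 19, 13]
  queue [21, 18] -> pop 21, enqueue [25], visited so far: [40, 28, 48, 10, 34, 19, 13, 21]
  queue [18, 25] -> pop 18, enqueue [none], visited so far: [40, 28, 48, 10, 34, 19, 13, 21, 18]
  queue [25] -> pop 25, enqueue [none], visited so far: [40, 28, 48, 10, 34, 19, 13, 21, 18, 25]
Result: [40, 28, 48, 10, 34, 19, 13, 21, 18, 25]
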